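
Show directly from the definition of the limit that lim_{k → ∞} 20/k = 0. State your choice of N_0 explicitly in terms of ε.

N_0 = 20/ε

Let ε > 0 be given. For k ≥ 1, |20/k − 0| = 20/(k) ≤ 20/k.
We need 20/k < ε, i.e. k > 20/ε.
Take N_0 = 20/ε. If k > N_0 then |20/k| ≤ 20/k < ε.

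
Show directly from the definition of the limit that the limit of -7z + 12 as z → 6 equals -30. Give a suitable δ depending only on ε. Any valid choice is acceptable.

δ = ε/7

Suppose ε > 0. We need δ > 0 so that 0 < |z − 6| < δ implies |(-7z + 12) + 30| < ε.
|(-7z + 12) + 30| = |-7z + 42| = 7|z − 6|.
So 7|z − 6| < ε exactly when |z − 6| < ε/7.
Take δ = ε/7. If 0 < |z − 6| < δ then |(-7z + 12) + 30| = 7|z − 6| < 7·(ε/7) = ε.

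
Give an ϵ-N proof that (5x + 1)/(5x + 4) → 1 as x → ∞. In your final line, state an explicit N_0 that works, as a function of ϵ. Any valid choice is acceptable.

N_0 = (3/5)/ϵ

Fix ϵ > 0. We seek N_0 > 0 such that x > N_0 implies |(5x + 1)/(5x + 4) − 1| < ϵ.
(5x + 1)/(5x + 4) − 1 = (5(5x + 1) − 5(5x + 4)) / (5(5x + 4)) = -15/(5(5x + 4)).
For x > 0 we have 5x + 4 > 5x, so |(5x + 1)/(5x + 4) − 1| = 15/(5(5x + 4)) < 15/(5·5x) = (3/5)/x.
Thus |(5x + 1)/(5x + 4) − 1| < ϵ whenever x > (3/5)/ϵ.
Take N_0 = (3/5)/ϵ. If x > N_0 then |(5x + 1)/(5x + 4) − 1| < (3/5)/x < ϵ.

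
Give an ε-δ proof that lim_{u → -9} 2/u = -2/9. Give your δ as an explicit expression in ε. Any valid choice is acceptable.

Let ε > 0. We seek δ > 0 such that 0 < |u + 9| < δ implies |2/u + 2/9| < ε.
|2/u + 2/9| = 2·|-9 − u|/(9·|u|) = 2|u + 9|/(9|u|).
Restrict δ ≤ 9/2. Then |u + 9| < 9/2 gives |u| > 9/2, so 9|u| > 81/2.
Then |2/u + 2/9| < 2|u + 9|/(81/2), which is < ε when |u + 9| < (81/4)ε.
Take δ = min(9/2, (81/4)ε). Then 0 < |u + 9| < δ gives both |u + 9| < 9/2 and |u + 9| < (81/4)ε, so |2/u + 2/9| < ε.

δ = min(9/2, (81/4)ε)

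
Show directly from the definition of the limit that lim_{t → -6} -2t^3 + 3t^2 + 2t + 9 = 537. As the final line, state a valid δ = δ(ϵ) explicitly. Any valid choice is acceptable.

δ = min(1, ϵ/291)

Let ϵ > 0 be given. We want δ > 0 such that 0 < |t + 6| < δ implies |(-2t^3 + 3t^2 + 2t + 9) − 537| < ϵ.
(-2t^3 + 3t^2 + 2t + 9) − 537 = -2t^3 + 3t^2 + 2t - 528 = (t + 6)(-2t^2 + 15t - 88).
So |(-2t^3 + 3t^2 + 2t + 9) − 537| = |t + 6|·|-2t^2 + 15t - 88|.
Require δ ≤ 1. Then |t + 6| < 1 gives |t| < 7, and by the triangle inequality |-2t^2 + 15t - 88| ≤ 2·7^2 + 15·7 + 88 = 291.
Hence |(-2t^3 + 3t^2 + 2t + 9) − 537| ≤ 291|t + 6| < ϵ provided |t + 6| < ϵ/291.
Choosing δ = min(1, ϵ/291) ensures both conditions, hence |(-2t^3 + 3t^2 + 2t + 9) − 537| < ϵ.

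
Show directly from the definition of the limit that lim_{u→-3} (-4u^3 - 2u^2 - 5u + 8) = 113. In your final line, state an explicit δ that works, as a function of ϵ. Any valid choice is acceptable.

δ = min(1, ϵ/139)

Fix ϵ > 0. We want δ > 0 such that 0 < |u + 3| < δ implies |(-4u^3 - 2u^2 - 5u + 8) − 113| < ϵ.
(-4u^3 - 2u^2 - 5u + 8) − 113 = -4u^3 - 2u^2 - 5u - 105 = (u + 3)(-4u^2 + 10u - 35).
So |(-4u^3 - 2u^2 - 5u + 8) − 113| = |u + 3|·|-4u^2 + 10u - 35|.
Assume first that |u + 3| < 1, so |u| < 4. Then |-4u^2 + 10u - 35| ≤ 4·4^2 + 10·4 + 35 = 139.
Hence |(-4u^3 - 2u^2 - 5u + 8) − 113| ≤ 139|u + 3| < ϵ provided |u + 3| < ϵ/139.
Choosing δ = min(1, ϵ/139) ensures both conditions, hence |(-4u^3 - 2u^2 - 5u + 8) − 113| < ϵ.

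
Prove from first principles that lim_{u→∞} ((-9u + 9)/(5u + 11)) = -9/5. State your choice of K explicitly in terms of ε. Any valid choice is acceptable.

K = (144/25)/ε

Fix ε > 0. We seek K > 0 such that u > K implies |(-9u + 9)/(5u + 11) + 9/5| < ε.
(-9u + 9)/(5u + 11) + 9/5 = (5(-9u + 9) − (-9)(5u + 11)) / (5(5u + 11)) = 144/(5(5u + 11)).
For u > 0 we have 5u + 11 > 5u, so |(-9u + 9)/(5u + 11) + 9/5| = 144/(5(5u + 11)) < 144/(5·5u) = (144/25)/u.
Thus |(-9u + 9)/(5u + 11) + 9/5| < ε whenever u > (144/25)/ε.
Take K = (144/25)/ε. If u > K then |(-9u + 9)/(5u + 11) + 9/5| < (144/25)/u < ε.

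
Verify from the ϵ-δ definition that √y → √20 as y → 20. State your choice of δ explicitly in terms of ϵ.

Suppose ϵ > 0. We want δ > 0 such that 0 < |y − 20| < δ implies |√y − √20| < ϵ.
Multiplying by the conjugate, |√y − √20| = |y − 20|/(√y + √20).
Restrict δ ≤ 20 so that |y − 20| < 20 forces y > 0, and then √y + √20 > √20.
Hence |√y − √20| < |y − 20|/√20, which is < ϵ once |y − 20| < √20·ϵ.
Take δ = min(20, √20·ϵ). If 0 < |y − 20| < δ then y > 0 and |√y − √20| < |y − 20|/√20 < ϵ.

δ = min(20, √20·ϵ)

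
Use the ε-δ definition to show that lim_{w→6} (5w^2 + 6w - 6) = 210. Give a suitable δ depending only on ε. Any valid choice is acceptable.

δ = min(1, ε/71)

Let ε > 0. We want δ > 0 such that 0 < |w − 6| < δ implies |(5w^2 + 6w - 6) − 210| < ε.
(5w^2 + 6w - 6) − 210 = 5w^2 + 6w - 216 = (w − 6)(5w + 36).
So |(5w^2 + 6w - 6) − 210| = |w − 6|·|5w + 36|.
Require δ ≤ 1. Then |w − 6| < 1 gives |w| < 7, and by the triangle inequality |5w + 36| ≤ 5·7 + 36 = 71.
Hence |(5w^2 + 6w - 6) − 210| ≤ 71|w − 6| < ε provided |w − 6| < ε/71.
Take δ = min(1, ε/71). Then 0 < |w − 6| < δ gives both |w − 6| < 1 and |w − 6| < ε/71, so |(5w^2 + 6w - 6) − 210| < ε.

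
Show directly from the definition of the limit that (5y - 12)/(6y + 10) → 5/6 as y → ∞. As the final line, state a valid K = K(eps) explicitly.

Let eps > 0 be given. We seek K > 0 such that y > K implies |(5y - 12)/(6y + 10) − (5/6)| < eps.
(5y - 12)/(6y + 10) − (5/6) = (6(5y - 12) − 5(6y + 10)) / (6(6y + 10)) = -122/(6(6y + 10)).
For y > 0 we have 6y + 10 > 6y, so |(5y - 12)/(6y + 10) − (5/6)| = 122/(6(6y + 10)) < 122/(6·6y) = (61/18)/y.
Thus |(5y - 12)/(6y + 10) − (5/6)| < eps whenever y > (61/18)/eps.
Take K = (61/18)/eps. If y > K then |(5y - 12)/(6y + 10) − (5/6)| < (61/18)/y < eps.

K = (61/18)/eps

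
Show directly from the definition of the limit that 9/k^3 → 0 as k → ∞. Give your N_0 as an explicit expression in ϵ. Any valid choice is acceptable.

N_0 = (9/ϵ)^{1/3}

Let ϵ > 0. For k ≥ 1, |9/k^3 − 0| = 9/k^3.
9/k^3 < ϵ ⇔ k^3 > 9/ϵ ⇔ k > (9/ϵ)^{1/3}.
Take N_0 = (9/ϵ)^{1/3}. Then k > N_0 implies 9/k^3 < ϵ.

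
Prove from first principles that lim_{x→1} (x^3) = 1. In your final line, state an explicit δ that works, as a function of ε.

Fix ε > 0. We seek δ > 0 with 0 < |x − 1| < δ ⇒ |x^3 − 1| < ε.
Factor: x^3 − 1 = (x − 1)(x^2 + x + 1), so |x^3 − 1| = |x − 1|·|x^2 + x + 1|.
Impose δ ≤ 1 so that |x| < 2; then |x^2 + x + 1| ≤ 7.
Hence |x^3 − 1| ≤ 7|x − 1|, which is < ε once |x − 1| < ε/7.
Take δ = min(1, ε/7). If 0 < |x − 1| < δ then both bounds hold and |x^3 − 1| ≤ 7|x − 1| < 7·(ε/7) = ε.

δ = min(1, ε/7)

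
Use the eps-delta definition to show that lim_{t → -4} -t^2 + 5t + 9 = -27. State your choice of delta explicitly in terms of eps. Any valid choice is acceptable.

Suppose eps > 0. We want delta > 0 such that 0 < |t + 4| < delta implies |(-t^2 + 5t + 9) + 27| < eps.
(-t^2 + 5t + 9) + 27 = -t^2 + 5t + 36 = (t + 4)(-t + 9).
So |(-t^2 + 5t + 9) + 27| = |t + 4|·|-t + 9|.
Require delta ≤ 2. Then |t + 4| < 2 gives |t| < 6, and by the triangle inequality |-t + 9| ≤ 6 + 9 = 15.
Hence |(-t^2 + 5t + 9) + 27| ≤ 15|t + 4| < eps provided |t + 4| < eps/15.
Choosing delta = min(2, eps/15) ensures both conditions, hence |(-t^2 + 5t + 9) + 27| < eps.

delta = min(2, eps/15)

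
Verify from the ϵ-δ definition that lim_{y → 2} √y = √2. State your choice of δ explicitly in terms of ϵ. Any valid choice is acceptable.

Let ϵ > 0 be given. We want δ > 0 such that 0 < |y − 2| < δ implies |√y − √2| < ϵ.
Rationalise: √y − √2 = (y − 2)/(√y + √2), so |√y − √2| = |y − 2|/(√y + √2).
Restrict δ ≤ 2 so that |y − 2| < 2 forces y > 0, and then √y + √2 > √2.
Hence |√y − √2| < |y − 2|/√2, which is < ϵ once |y − 2| < √2·ϵ.
Take δ = min(2, √2·ϵ). If 0 < |y − 2| < δ then y > 0 and |√y − √2| < |y − 2|/√2 < ϵ.

δ = min(2, √2·ϵ)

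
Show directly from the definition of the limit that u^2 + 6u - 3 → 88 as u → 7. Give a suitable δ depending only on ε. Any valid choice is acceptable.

δ = min(2, ε/22)

Suppose ε > 0. We want δ > 0 such that 0 < |u − 7| < δ implies |(u^2 + 6u - 3) − 88| < ε.
(u^2 + 6u - 3) − 88 = u^2 + 6u - 91 = (u − 7)(u + 13).
So |(u^2 + 6u - 3) − 88| = |u − 7|·|u + 13|.
Assume first that |u − 7| < 2, so |u| < 9. Then |u + 13| ≤ 9 + 13 = 22.
Hence |(u^2 + 6u - 3) − 88| ≤ 22|u − 7| < ε provided |u − 7| < ε/22.
Choosing δ = min(2, ε/22) ensures both conditions, hence |(u^2 + 6u - 3) − 88| < ε.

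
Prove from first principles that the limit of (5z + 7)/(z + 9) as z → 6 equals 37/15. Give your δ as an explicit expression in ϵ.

Suppose ϵ > 0. We want δ > 0 with 0 < |z − 6| < δ ⇒ |(5z + 7)/(z + 9) − (37/15)| < ϵ.
Combining over a common denominator, (5z + 7)/(z + 9) − (37/15) = [(5z + 7)·15 − 37·(z + 9)] / [15·(z + 9)] = 38(z − 6) / (15(z + 9)).
So |(5z + 7)/(z + 9) − (37/15)| = 38|z − 6| / (15·|z + 9|).
Restrict δ ≤ 15/2. Then |z − 6| < 15/2 gives |z + 9| = |(z − 6) + 15| ≥ 15 − 15/2 = 15/2.
Hence |(5z + 7)/(z + 9) − (37/15)| < 38|z − 6|/(15·(15/2)) = (76/225)|z − 6|, which is < ϵ once |z − 6| < (225/76)ϵ.
Take δ = min(15/2, (225/76)ϵ). Then 0 < |z − 6| < δ forces both bounds, so |(5z + 7)/(z + 9) − (37/15)| < ϵ.

δ = min(15/2, (225/76)ϵ)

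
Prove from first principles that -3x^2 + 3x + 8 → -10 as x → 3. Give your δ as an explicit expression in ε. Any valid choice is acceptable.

δ = min(2, ε/21)

Fix ε > 0. We want δ > 0 such that 0 < |x − 3| < δ implies |(-3x^2 + 3x + 8) + 10| < ε.
(-3x^2 + 3x + 8) + 10 = -3x^2 + 3x + 18 = (x − 3)(-3x - 6).
So |(-3x^2 + 3x + 8) + 10| = |x − 3|·|-3x - 6|.
Require δ ≤ 2. Then |x − 3| < 2 gives |x| < 5, and by the triangle inequality |-3x - 6| ≤ 3·5 + 6 = 21.
Hence |(-3x^2 + 3x + 8) + 10| ≤ 21|x − 3| < ε provided |x − 3| < ε/21.
Take δ = min(2, ε/21). Then 0 < |x − 3| < δ gives both |x − 3| < 2 and |x − 3| < ε/21, so |(-3x^2 + 3x + 8) + 10| < ε.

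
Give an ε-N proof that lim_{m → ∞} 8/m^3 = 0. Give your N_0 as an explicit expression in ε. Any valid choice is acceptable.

Let ε > 0. For m ≥ 1, |8/m^3 − 0| = 8/m^3.
8/m^3 < ε ⇔ m^3 > 8/ε ⇔ m > (8/ε)^{1/3}.
Take N_0 = (8/ε)^{1/3}. Then m > N_0 implies 8/m^3 < ε.

N_0 = (8/ε)^{1/3}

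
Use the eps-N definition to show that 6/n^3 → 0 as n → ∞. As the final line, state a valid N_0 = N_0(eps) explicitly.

N_0 = (6/eps)^{1/3}

Let eps > 0. For n ≥ 1, |6/n^3 − 0| = 6/n^3.
6/n^3 < eps ⇔ n^3 > 6/eps ⇔ n > (6/eps)^{1/3}.
Take N_0 = (6/eps)^{1/3}. Then n > N_0 implies 6/n^3 < eps.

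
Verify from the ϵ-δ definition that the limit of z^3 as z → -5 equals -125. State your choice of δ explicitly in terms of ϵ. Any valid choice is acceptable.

Suppose ϵ > 0. We seek δ > 0 with 0 < |z + 5| < δ ⇒ |z^3 + 125| < ϵ.
Factor: z^3 + 125 = (z + 5)(z^2 - 5z + 25), so |z^3 + 125| = |z + 5|·|z^2 - 5z + 25|.
Restrict δ ≤ 1. Then |z + 5| < 1 gives |z| < 6, so by the triangle inequality |z^2 - 5z + 25| ≤ 6^2 + 5·6 + 25 = 91.
Hence |z^3 + 125| ≤ 91|z + 5|, which is < ϵ once |z + 5| < ϵ/91.
Take δ = min(1, ϵ/91). If 0 < |z + 5| < δ then both bounds hold and |z^3 + 125| ≤ 91|z + 5| < 91·(ϵ/91) = ϵ.

δ = min(1, ϵ/91)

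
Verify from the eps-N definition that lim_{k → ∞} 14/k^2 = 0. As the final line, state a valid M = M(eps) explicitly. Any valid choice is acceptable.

Fix eps > 0. For k ≥ 1, |14/k^2 − 0| = 14/k^2.
14/k^2 < eps ⇔ k^2 > 14/eps ⇔ k > (14/eps)^{1/2}.
Take M = (14/eps)^{1/2}. Then k > M implies 14/k^2 < eps.

M = (14/eps)^{1/2}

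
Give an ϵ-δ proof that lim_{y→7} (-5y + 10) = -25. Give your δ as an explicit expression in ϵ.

δ = ϵ/5

Fix ϵ > 0. We need δ > 0 so that 0 < |y − 7| < δ implies |(-5y + 10) + 25| < ϵ.
Since (-5y + 10) + 25 = -5(y − 7), we have |(-5y + 10) + 25| = 5|y − 7|.
So 5|y − 7| < ϵ exactly when |y − 7| < ϵ/5.
Take δ = ϵ/5. If 0 < |y − 7| < δ then |(-5y + 10) + 25| = 5|y − 7| < 5·(ϵ/5) = ϵ.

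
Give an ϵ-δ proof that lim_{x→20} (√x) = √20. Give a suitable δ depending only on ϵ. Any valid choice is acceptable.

Let ϵ > 0. We want δ > 0 such that 0 < |x − 20| < δ implies |√x − √20| < ϵ.
Rationalise: √x − √20 = (x − 20)/(√x + √20), so |√x − √20| = |x − 20|/(√x + √20).
Restrict δ ≤ 20 so that |x − 20| < 20 forces x > 0, and then √x + √20 > √20.
Hence |√x − √20| < |x − 20|/√20, which is < ϵ once |x − 20| < √20·ϵ.
Take δ = min(20, √20·ϵ). If 0 < |x − 20| < δ then x > 0 and |√x − √20| < |x − 20|/√20 < ϵ.

δ = min(20, √20·ϵ)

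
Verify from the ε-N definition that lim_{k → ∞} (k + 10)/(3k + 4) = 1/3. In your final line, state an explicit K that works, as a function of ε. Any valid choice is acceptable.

Fix ε > 0. For k ≥ 1, |(k + 10)/(3k + 4) − (1/3)| = |26|/(3(3k + 4)) = 26/(3(3k + 4)).
Since 3k + 4 ≥ 3k for k ≥ 1, this is ≤ 26/(3·3k) = (26/9)/k.
So |(k + 10)/(3k + 4) − (1/3)| < ε whenever k > (26/9)/ε.
Take K = (26/9)/ε. If k > K then |(k + 10)/(3k + 4) − (1/3)| ≤ (26/9)/k < ε.

K = (26/9)/ε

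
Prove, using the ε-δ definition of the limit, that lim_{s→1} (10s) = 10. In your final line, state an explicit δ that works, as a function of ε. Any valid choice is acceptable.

Suppose ε > 0. We need δ > 0 so that 0 < |s − 1| < δ implies |(10s) − 10| < ε.
|(10s) − 10| = |10s - 10| = 10|s − 1|.
Thus it suffices that |s − 1| < ε/10.
Take δ = ε/10. If 0 < |s − 1| < δ then |(10s) − 10| = 10|s − 1| < 10·(ε/10) = ε.

δ = ε/10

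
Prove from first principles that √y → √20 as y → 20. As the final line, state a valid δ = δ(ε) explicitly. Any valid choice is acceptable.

Let ε > 0 be given. We want δ > 0 such that 0 < |y − 20| < δ implies |√y − √20| < ε.
Rationalise: √y − √20 = (y − 20)/(√y + √20), so |√y − √20| = |y − 20|/(√y + √20).
Restrict δ ≤ 20 so that |y − 20| < 20 forces y > 0, and then √y + √20 > √20.
Hence |√y − √20| < |y − 20|/√20, which is < ε once |y − 20| < √20·ε.
Take δ = min(20, √20·ε). If 0 < |y − 20| < δ then y > 0 and |√y − √20| < |y − 20|/√20 < ε.

δ = min(20, √20·ε)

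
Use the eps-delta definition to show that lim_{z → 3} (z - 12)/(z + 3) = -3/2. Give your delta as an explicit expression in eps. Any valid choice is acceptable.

Fix eps > 0. We want delta > 0 with 0 < |z − 3| < delta ⇒ |(z - 12)/(z + 3) + 3/2| < eps.
Combining over a common denominator, (z - 12)/(z + 3) + 3/2 = [(z - 12)·6 − (-9)·(z + 3)] / [6·(z + 3)] = 15(z − 3) / (6(z + 3)).
So |(z - 12)/(z + 3) + 3/2| = 15|z − 3| / (6·|z + 3|).
Restrict delta ≤ 3. Then |z − 3| < 3 gives |z + 3| = |(z − 3) + 6| ≥ 6 − 3 = 3.
Hence |(z - 12)/(z + 3) + 3/2| < 15|z − 3|/(6·3) = (5/6)|z − 3|, which is < eps once |z − 3| < (6/5)eps.
Take delta = min(3, (6/5)eps). Then 0 < |z − 3| < delta forces both bounds, so |(z - 12)/(z + 3) + 3/2| < eps.

delta = min(3, (6/5)eps)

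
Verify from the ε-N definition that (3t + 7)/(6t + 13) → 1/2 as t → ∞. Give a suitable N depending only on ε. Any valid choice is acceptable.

Suppose ε > 0. We seek N > 0 such that t > N implies |(3t + 7)/(6t + 13) − (1/2)| < ε.
(3t + 7)/(6t + 13) − (1/2) = (6(3t + 7) − 3(6t + 13)) / (6(6t + 13)) = 3/(6(6t + 13)).
For t > 0 we have 6t + 13 > 6t, so |(3t + 7)/(6t + 13) − (1/2)| = 3/(6(6t + 13)) < 3/(6·6t) = (1/12)/t.
Thus |(3t + 7)/(6t + 13) − (1/2)| < ε whenever t > (1/12)/ε.
Take N = (1/12)/ε. If t > N then |(3t + 7)/(6t + 13) − (1/2)| < (1/12)/t < ε.

N = (1/12)/ε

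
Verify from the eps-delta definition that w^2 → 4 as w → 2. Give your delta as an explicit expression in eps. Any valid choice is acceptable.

Let eps > 0. We seek delta > 0 with 0 < |w − 2| < delta ⇒ |w^2 − 4| < eps.
Factor: w^2 − 4 = (w − 2)(w + 2), so |w^2 − 4| = |w − 2|·|w + 2|.
Restrict delta ≤ 1. Then |w − 2| < 1 gives |w| < 3, so by the triangle inequality |w + 2| ≤ 3 + 2 = 5.
Hence |w^2 − 4| ≤ 5|w − 2|, which is < eps once |w − 2| < eps/5.
Take delta = min(1, eps/5). If 0 < |w − 2| < delta then both bounds hold and |w^2 − 4| ≤ 5|w − 2| < 5·(eps/5) = eps.

delta = min(1, eps/5)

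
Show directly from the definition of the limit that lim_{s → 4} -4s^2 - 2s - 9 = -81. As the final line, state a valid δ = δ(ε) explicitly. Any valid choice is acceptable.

Let ε > 0. We want δ > 0 such that 0 < |s − 4| < δ implies |(-4s^2 - 2s - 9) + 81| < ε.
(-4s^2 - 2s - 9) + 81 = -4s^2 - 2s + 72 = (s − 4)(-4s - 18).
So |(-4s^2 - 2s - 9) + 81| = |s − 4|·|-4s - 18|.
Assume first that |s − 4| < 1, so |s| < 5. Then |-4s - 18| ≤ 4·5 + 18 = 38.
Hence |(-4s^2 - 2s - 9) + 81| ≤ 38|s − 4| < ε provided |s − 4| < ε/38.
Choosing δ = min(1, ε/38) ensures both conditions, hence |(-4s^2 - 2s - 9) + 81| < ε.

δ = min(1, ε/38)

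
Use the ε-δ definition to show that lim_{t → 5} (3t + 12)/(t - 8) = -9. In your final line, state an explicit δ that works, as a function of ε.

δ = min(3/2, (1/8)ε)

Fix ε > 0. We want δ > 0 with 0 < |t − 5| < δ ⇒ |(3t + 12)/(t - 8) + 9| < ε.
Combining over a common denominator, (3t + 12)/(t - 8) + 9 = [(3t + 12)·(-3) − 27·(t - 8)] / [(-3)·(t - 8)] = -36(t − 5) / ((-3)(t - 8)).
So |(3t + 12)/(t - 8) + 9| = 36|t − 5| / (3·|t − 8|).
Require δ ≤ 3/2, so |t − 8| ≥ |-3| − |t − 5| > 3 − 3/2 = 3/2.
Hence |(3t + 12)/(t - 8) + 9| < 36|t − 5|/(3·(3/2)) = 8|t − 5|, which is < ε once |t − 5| < (1/8)ε.
Take δ = min(3/2, (1/8)ε). Then 0 < |t − 5| < δ forces both bounds, so |(3t + 12)/(t - 8) + 9| < ε.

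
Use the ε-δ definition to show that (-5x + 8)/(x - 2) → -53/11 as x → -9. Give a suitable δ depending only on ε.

δ = min(11/2, (121/4)ε)

Fix ε > 0. We want δ > 0 with 0 < |x + 9| < δ ⇒ |(-5x + 8)/(x - 2) + 53/11| < ε.
Combining over a common denominator, (-5x + 8)/(x - 2) + 53/11 = [(-5x + 8)·(-11) − 53·(x - 2)] / [(-11)·(x - 2)] = 2(x + 9) / ((-11)(x - 2)).
So |(-5x + 8)/(x - 2) + 53/11| = 2|x + 9| / (11·|x − 2|).
Require δ ≤ 11/2, so |x − 2| ≥ |-11| − |x + 9| > 11 − 11/2 = 11/2.
Hence |(-5x + 8)/(x - 2) + 53/11| < 2|x + 9|/(11·(11/2)) = (4/121)|x + 9|, which is < ε once |x + 9| < (121/4)ε.
Take δ = min(11/2, (121/4)ε). Then 0 < |x + 9| < δ forces both bounds, so |(-5x + 8)/(x - 2) + 53/11| < ε.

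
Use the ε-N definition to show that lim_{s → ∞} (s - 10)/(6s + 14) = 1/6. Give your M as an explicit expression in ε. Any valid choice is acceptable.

Suppose ε > 0. We seek M > 0 such that s > M implies |(s - 10)/(6s + 14) − (1/6)| < ε.
(s - 10)/(6s + 14) − (1/6) = (6(s - 10) − (6s + 14)) / (6(6s + 14)) = -74/(6(6s + 14)).
For s > 0 we have 6s + 14 > 6s, so |(s - 10)/(6s + 14) − (1/6)| = 74/(6(6s + 14)) < 74/(6·6s) = (37/18)/s.
Thus |(s - 10)/(6s + 14) − (1/6)| < ε whenever s > (37/18)/ε.
Take M = (37/18)/ε. If s > M then |(s - 10)/(6s + 14) − (1/6)| < (37/18)/s < ε.

M = (37/18)/ε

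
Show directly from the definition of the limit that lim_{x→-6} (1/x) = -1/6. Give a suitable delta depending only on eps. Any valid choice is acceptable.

delta = min(3, 18eps)

Let eps > 0. We seek delta > 0 such that 0 < |x + 6| < delta implies |1/x + 1/6| < eps.
|1/x + 1/6| = |-6 − x|/(6·|x|) = |x + 6|/(6|x|).
Restrict delta ≤ 3. Then |x + 6| < 3 gives |x| > 3, so 6|x| > 18.
Then |1/x + 1/6| < |x + 6|/18, which is < eps when |x + 6| < 18eps.
Take delta = min(3, 18eps). Then 0 < |x + 6| < delta gives both |x + 6| < 3 and |x + 6| < 18eps, so |1/x + 1/6| < eps.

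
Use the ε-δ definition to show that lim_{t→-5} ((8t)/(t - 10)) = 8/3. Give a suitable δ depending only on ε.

Suppose ε > 0. We want δ > 0 with 0 < |t + 5| < δ ⇒ |(8t)/(t - 10) − (8/3)| < ε.
Combining over a common denominator, (8t)/(t - 10) − (8/3) = [(8t)·(-15) − (-40)·(t - 10)] / [(-15)·(t - 10)] = -80(t + 5) / ((-15)(t - 10)).
So |(8t)/(t - 10) − (8/3)| = 80|t + 5| / (15·|t − 10|).
Require δ ≤ 15/2, so |t − 10| ≥ |-15| − |t + 5| > 15 − 15/2 = 15/2.
Hence |(8t)/(t - 10) − (8/3)| < 80|t + 5|/(15·(15/2)) = (32/45)|t + 5|, which is < ε once |t + 5| < (45/32)ε.
Take δ = min(15/2, (45/32)ε). Then 0 < |t + 5| < δ forces both bounds, so |(8t)/(t - 10) − (8/3)| < ε.

δ = min(15/2, (45/32)ε)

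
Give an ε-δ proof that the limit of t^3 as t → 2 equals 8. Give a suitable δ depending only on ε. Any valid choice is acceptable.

δ = min(1, ε/19)

Let ε > 0. We seek δ > 0 with 0 < |t − 2| < δ ⇒ |t^3 − 8| < ε.
Factor: t^3 − 8 = (t − 2)(t^2 + 2t + 4), so |t^3 − 8| = |t − 2|·|t^2 + 2t + 4|.
Impose δ ≤ 1 so that |t| < 3; then |t^2 + 2t + 4| ≤ 19.
Hence |t^3 − 8| ≤ 19|t − 2|, which is < ε once |t − 2| < ε/19.
Take δ = min(1, ε/19). If 0 < |t − 2| < δ then both bounds hold and |t^3 − 8| ≤ 19|t − 2| < 19·(ε/19) = ε.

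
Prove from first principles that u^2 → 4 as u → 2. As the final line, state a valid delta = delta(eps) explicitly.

Suppose eps > 0. We seek delta > 0 with 0 < |u − 2| < delta ⇒ |u^2 − 4| < eps.
Factor: u^2 − 4 = (u − 2)(u + 2), so |u^2 − 4| = |u − 2|·|u + 2|.
Impose delta ≤ 1 so that |u| < 3; then |u + 2| ≤ 5.
Hence |u^2 − 4| ≤ 5|u − 2|, which is < eps once |u − 2| < eps/5.
Take delta = min(1, eps/5). If 0 < |u − 2| < delta then both bounds hold and |u^2 − 4| ≤ 5|u − 2| < 5·(eps/5) = eps.

delta = min(1, eps/5)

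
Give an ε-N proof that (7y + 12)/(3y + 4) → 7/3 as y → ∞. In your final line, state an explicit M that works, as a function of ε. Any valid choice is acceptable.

M = (8/9)/ε

Let ε > 0. We seek M > 0 such that y > M implies |(7y + 12)/(3y + 4) − (7/3)| < ε.
(7y + 12)/(3y + 4) − (7/3) = (3(7y + 12) − 7(3y + 4)) / (3(3y + 4)) = 8/(3(3y + 4)).
For y > 0 we have 3y + 4 > 3y, so |(7y + 12)/(3y + 4) − (7/3)| = 8/(3(3y + 4)) < 8/(3·3y) = (8/9)/y.
Thus |(7y + 12)/(3y + 4) − (7/3)| < ε whenever y > (8/9)/ε.
Take M = (8/9)/ε. If y > M then |(7y + 12)/(3y + 4) − (7/3)| < (8/9)/y < ε.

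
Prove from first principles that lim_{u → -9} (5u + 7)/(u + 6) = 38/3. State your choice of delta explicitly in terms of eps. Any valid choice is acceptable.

delta = min(3/2, (9/46)eps)

Let eps > 0 be given. We want delta > 0 with 0 < |u + 9| < delta ⇒ |(5u + 7)/(u + 6) − (38/3)| < eps.
Combining over a common denominator, (5u + 7)/(u + 6) − (38/3) = [(5u + 7)·(-3) − (-38)·(u + 6)] / [(-3)·(u + 6)] = 23(u + 9) / ((-3)(u + 6)).
So |(5u + 7)/(u + 6) − (38/3)| = 23|u + 9| / (3·|u + 6|).
Restrict delta ≤ 3/2. Then |u + 9| < 3/2 gives |u + 6| = |(u + 9) + (-3)| ≥ 3 − 3/2 = 3/2.
Hence |(5u + 7)/(u + 6) − (38/3)| < 23|u + 9|/(3·(3/2)) = (46/9)|u + 9|, which is < eps once |u + 9| < (9/46)eps.
Take delta = min(3/2, (9/46)eps). Then 0 < |u + 9| < delta forces both bounds, so |(5u + 7)/(u + 6) − (38/3)| < eps.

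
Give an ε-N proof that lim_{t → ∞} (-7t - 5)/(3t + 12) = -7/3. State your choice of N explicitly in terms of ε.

N = (23/3)/ε

Fix ε > 0. We seek N > 0 such that t > N implies |(-7t - 5)/(3t + 12) + 7/3| < ε.
(-7t - 5)/(3t + 12) + 7/3 = (3(-7t - 5) − (-7)(3t + 12)) / (3(3t + 12)) = 69/(3(3t + 12)).
For t > 0 we have 3t + 12 > 3t, so |(-7t - 5)/(3t + 12) + 7/3| = 69/(3(3t + 12)) < 69/(3·3t) = (23/3)/t.
Thus |(-7t - 5)/(3t + 12) + 7/3| < ε whenever t > (23/3)/ε.
Take N = (23/3)/ε. If t > N then |(-7t - 5)/(3t + 12) + 7/3| < (23/3)/t < ε.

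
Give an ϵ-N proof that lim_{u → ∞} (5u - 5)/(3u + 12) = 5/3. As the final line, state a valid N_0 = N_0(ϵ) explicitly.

N_0 = (25/3)/ϵ

Let ϵ > 0 be given. We seek N_0 > 0 such that u > N_0 implies |(5u - 5)/(3u + 12) − (5/3)| < ϵ.
(5u - 5)/(3u + 12) − (5/3) = (3(5u - 5) − 5(3u + 12)) / (3(3u + 12)) = -75/(3(3u + 12)).
For u > 0 we have 3u + 12 > 3u, so |(5u - 5)/(3u + 12) − (5/3)| = 75/(3(3u + 12)) < 75/(3·3u) = (25/3)/u.
Thus |(5u - 5)/(3u + 12) − (5/3)| < ϵ whenever u > (25/3)/ϵ.
Take N_0 = (25/3)/ϵ. If u > N_0 then |(5u - 5)/(3u + 12) − (5/3)| < (25/3)/u < ϵ.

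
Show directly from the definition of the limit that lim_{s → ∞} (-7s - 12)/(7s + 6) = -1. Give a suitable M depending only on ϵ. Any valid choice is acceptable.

Let ϵ > 0 be given. We seek M > 0 such that s > M implies |(-7s - 12)/(7s + 6) + 1| < ϵ.
(-7s - 12)/(7s + 6) + 1 = (7(-7s - 12) − (-7)(7s + 6)) / (7(7s + 6)) = -42/(7(7s + 6)).
For s > 0 we have 7s + 6 > 7s, so |(-7s - 12)/(7s + 6) + 1| = 42/(7(7s + 6)) < 42/(7·7s) = (6/7)/s.
Thus |(-7s - 12)/(7s + 6) + 1| < ϵ whenever s > (6/7)/ϵ.
Take M = (6/7)/ϵ. If s > M then |(-7s - 12)/(7s + 6) + 1| < (6/7)/s < ϵ.

M = (6/7)/ϵ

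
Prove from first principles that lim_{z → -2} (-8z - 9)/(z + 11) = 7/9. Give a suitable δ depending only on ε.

δ = min(9/2, (81/158)ε)

Let ε > 0 be given. We want δ > 0 with 0 < |z + 2| < δ ⇒ |(-8z - 9)/(z + 11) − (7/9)| < ε.
Combining over a common denominator, (-8z - 9)/(z + 11) − (7/9) = [(-8z - 9)·9 − 7·(z + 11)] / [9·(z + 11)] = -79(z + 2) / (9(z + 11)).
So |(-8z - 9)/(z + 11) − (7/9)| = 79|z + 2| / (9·|z + 11|).
Restrict δ ≤ 9/2. Then |z + 2| < 9/2 gives |z + 11| = |(z + 2) + 9| ≥ 9 − 9/2 = 9/2.
Hence |(-8z - 9)/(z + 11) − (7/9)| < 79|z + 2|/(9·(9/2)) = (158/81)|z + 2|, which is < ε once |z + 2| < (81/158)ε.
Take δ = min(9/2, (81/158)ε). Then 0 < |z + 2| < δ forces both bounds, so |(-8z - 9)/(z + 11) − (7/9)| < ε.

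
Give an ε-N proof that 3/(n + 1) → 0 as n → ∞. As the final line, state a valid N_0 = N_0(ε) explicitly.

Let ε > 0 be given. For n ≥ 1, |3/(n + 1) − 0| = 3/(n + 1) ≤ 3/n.
We need 3/n < ε, i.e. n > 3/ε.
Take N_0 = 3/ε. If n > N_0 then |3/(n + 1)| ≤ 3/n < ε.

N_0 = 3/ε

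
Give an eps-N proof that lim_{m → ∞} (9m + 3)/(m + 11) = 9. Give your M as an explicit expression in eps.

Let eps > 0. For m ≥ 1, |(9m + 3)/(m + 11) − 9| = |-96|/((m + 11)) = 96/((m + 11)).
Since m + 11 ≥ m for m ≥ 1, this is ≤ 96/(m) = 96/m.
So |(9m + 3)/(m + 11) − 9| < eps whenever m > 96/eps.
Take M = 96/eps. If m > M then |(9m + 3)/(m + 11) − 9| ≤ 96/m < eps.

M = 96/eps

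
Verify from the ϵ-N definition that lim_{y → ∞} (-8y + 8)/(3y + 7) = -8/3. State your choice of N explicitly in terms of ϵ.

Let ϵ > 0 be given. We seek N > 0 such that y > N implies |(-8y + 8)/(3y + 7) + 8/3| < ϵ.
(-8y + 8)/(3y + 7) + 8/3 = (3(-8y + 8) − (-8)(3y + 7)) / (3(3y + 7)) = 80/(3(3y + 7)).
For y > 0 we have 3y + 7 > 3y, so |(-8y + 8)/(3y + 7) + 8/3| = 80/(3(3y + 7)) < 80/(3·3y) = (80/9)/y.
Thus |(-8y + 8)/(3y + 7) + 8/3| < ϵ whenever y > (80/9)/ϵ.
Take N = (80/9)/ϵ. If y > N then |(-8y + 8)/(3y + 7) + 8/3| < (80/9)/y < ϵ.

N = (80/9)/ϵ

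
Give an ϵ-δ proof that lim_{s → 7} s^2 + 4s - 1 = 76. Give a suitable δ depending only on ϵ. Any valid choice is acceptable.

Let ϵ > 0. We want δ > 0 such that 0 < |s − 7| < δ implies |(s^2 + 4s - 1) − 76| < ϵ.
(s^2 + 4s - 1) − 76 = s^2 + 4s - 77 = (s − 7)(s + 11).
So |(s^2 + 4s - 1) − 76| = |s − 7|·|s + 11|.
Require δ ≤ 1. Then |s − 7| < 1 gives |s| < 8, and by the triangle inequality |s + 11| ≤ 8 + 11 = 19.
Hence |(s^2 + 4s - 1) − 76| ≤ 19|s − 7| < ϵ provided |s − 7| < ϵ/19.
Take δ = min(1, ϵ/19). Then 0 < |s − 7| < δ gives both |s − 7| < 1 and |s − 7| < ϵ/19, so |(s^2 + 4s - 1) − 76| < ϵ.

δ = min(1, ϵ/19)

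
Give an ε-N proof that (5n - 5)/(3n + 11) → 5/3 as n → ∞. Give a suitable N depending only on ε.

Let ε > 0. For n ≥ 1, |(5n - 5)/(3n + 11) − (5/3)| = |-70|/(3(3n + 11)) = 70/(3(3n + 11)).
Since 3n + 11 ≥ 3n for n ≥ 1, this is ≤ 70/(3·3n) = (70/9)/n.
So |(5n - 5)/(3n + 11) − (5/3)| < ε whenever n > (70/9)/ε.
Take N = (70/9)/ε. If n > N then |(5n - 5)/(3n + 11) − (5/3)| ≤ (70/9)/n < ε.

N = (70/9)/ε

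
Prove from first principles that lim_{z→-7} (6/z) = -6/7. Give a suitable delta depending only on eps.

delta = min(7/2, (49/12)eps)

Let eps > 0 be given. We seek delta > 0 such that 0 < |z + 7| < delta implies |6/z + 6/7| < eps.
|6/z + 6/7| = 6·|-7 − z|/(7·|z|) = 6|z + 7|/(7|z|).
Restrict delta ≤ 7/2. Then |z + 7| < 7/2 gives |z| > 7/2, so 7|z| > 49/2.
Then |6/z + 6/7| < 6|z + 7|/(49/2), which is < eps when |z + 7| < (49/12)eps.
Take delta = min(7/2, (49/12)eps). Then 0 < |z + 7| < delta gives both |z + 7| < 7/2 and |z + 7| < (49/12)eps, so |6/z + 6/7| < eps.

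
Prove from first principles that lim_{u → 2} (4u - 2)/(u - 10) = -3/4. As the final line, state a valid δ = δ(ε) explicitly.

δ = min(4, (16/19)ε)

Let ε > 0. We want δ > 0 with 0 < |u − 2| < δ ⇒ |(4u - 2)/(u - 10) + 3/4| < ε.
Combining over a common denominator, (4u - 2)/(u - 10) + 3/4 = [(4u - 2)·(-8) − 6·(u - 10)] / [(-8)·(u - 10)] = -38(u − 2) / ((-8)(u - 10)).
So |(4u - 2)/(u - 10) + 3/4| = 38|u − 2| / (8·|u − 10|).
Require δ ≤ 4, so |u − 10| ≥ |-8| − |u − 2| > 8 − 4 = 4.
Hence |(4u - 2)/(u - 10) + 3/4| < 38|u − 2|/(8·4) = (19/16)|u − 2|, which is < ε once |u − 2| < (16/19)ε.
Take δ = min(4, (16/19)ε). Then 0 < |u − 2| < δ forces both bounds, so |(4u - 2)/(u - 10) + 3/4| < ε.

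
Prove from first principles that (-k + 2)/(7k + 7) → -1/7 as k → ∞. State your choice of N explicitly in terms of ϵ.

Let ϵ > 0. For k ≥ 1, |(-k + 2)/(7k + 7) + 1/7| = |21|/(7(7k + 7)) = 21/(7(7k + 7)).
Since 7k + 7 ≥ 7k for k ≥ 1, this is ≤ 21/(7·7k) = (3/7)/k.
So |(-k + 2)/(7k + 7) + 1/7| < ϵ whenever k > (3/7)/ϵ.
Take N = (3/7)/ϵ. If k > N then |(-k + 2)/(7k + 7) + 1/7| ≤ (3/7)/k < ϵ.

N = (3/7)/ϵ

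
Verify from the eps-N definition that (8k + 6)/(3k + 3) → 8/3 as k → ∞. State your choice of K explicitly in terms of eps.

K = (2/3)/eps

Let eps > 0 be given. For k ≥ 1, |(8k + 6)/(3k + 3) − (8/3)| = |-6|/(3(3k + 3)) = 6/(3(3k + 3)).
Since 3k + 3 ≥ 3k for k ≥ 1, this is ≤ 6/(3·3k) = (2/3)/k.
So |(8k + 6)/(3k + 3) − (8/3)| < eps whenever k > (2/3)/eps.
Take K = (2/3)/eps. If k > K then |(8k + 6)/(3k + 3) − (8/3)| ≤ (2/3)/k < eps.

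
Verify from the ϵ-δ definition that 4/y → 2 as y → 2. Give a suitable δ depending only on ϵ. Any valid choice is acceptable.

Let ϵ > 0 be given. We seek δ > 0 such that 0 < |y − 2| < δ implies |4/y − 2| < ϵ.
|4/y − 2| = 4·|2 − y|/(2·|y|) = 4|y − 2|/(2|y|).
Require δ ≤ 1 so that |y| > 2 − 1 = 1, hence 2|y| > 2.
Then |4/y − 2| < 4|y − 2|/2, which is < ϵ when |y − 2| < (1/2)ϵ.
Take δ = min(1, (1/2)ϵ). Then 0 < |y − 2| < δ gives both |y − 2| < 1 and |y − 2| < (1/2)ϵ, so |4/y − 2| < ϵ.

δ = min(1, (1/2)ϵ)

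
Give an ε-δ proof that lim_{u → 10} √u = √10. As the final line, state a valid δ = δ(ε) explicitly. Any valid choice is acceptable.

Let ε > 0 be given. We want δ > 0 such that 0 < |u − 10| < δ implies |√u − √10| < ε.
Multiplying by the conjugate, |√u − √10| = |u − 10|/(√u + √10).
Restrict δ ≤ 10 so that |u − 10| < 10 forces u > 0, and then √u + √10 > √10.
Hence |√u − √10| < |u − 10|/√10, which is < ε once |u − 10| < √10·ε.
Take δ = min(10, √10·ε). If 0 < |u − 10| < δ then u > 0 and |√u − √10| < |u − 10|/√10 < ε.

δ = min(10, √10·ε)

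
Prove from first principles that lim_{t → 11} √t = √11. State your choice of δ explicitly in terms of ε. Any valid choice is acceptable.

Let ε > 0. We want δ > 0 such that 0 < |t − 11| < δ implies |√t − √11| < ε.
Multiplying by the conjugate, |√t − √11| = |t − 11|/(√t + √11).
Restrict δ ≤ 11 so that |t − 11| < 11 forces t > 0, and then √t + √11 > √11.
Hence |√t − √11| < |t − 11|/√11, which is < ε once |t − 11| < √11·ε.
Take δ = min(11, √11·ε). If 0 < |t − 11| < δ then t > 0 and |√t − √11| < |t − 11|/√11 < ε.

δ = min(11, √11·ε)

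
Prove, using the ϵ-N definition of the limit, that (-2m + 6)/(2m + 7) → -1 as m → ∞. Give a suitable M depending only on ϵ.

Let ϵ > 0. For m ≥ 1, |(-2m + 6)/(2m + 7) + 1| = |26|/(2(2m + 7)) = 26/(2(2m + 7)).
Since 2m + 7 ≥ 2m for m ≥ 1, this is ≤ 26/(2·2m) = (13/2)/m.
So |(-2m + 6)/(2m + 7) + 1| < ϵ whenever m > (13/2)/ϵ.
Take M = (13/2)/ϵ. If m > M then |(-2m + 6)/(2m + 7) + 1| ≤ (13/2)/m < ϵ.

M = (13/2)/ϵ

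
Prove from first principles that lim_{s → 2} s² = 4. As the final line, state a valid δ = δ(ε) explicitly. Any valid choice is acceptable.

Suppose ε > 0. We seek δ > 0 with 0 < |s − 2| < δ ⇒ |s² − 4| < ε.
Factor: s² − 4 = (s − 2)(s + 2), so |s² − 4| = |s − 2|·|s + 2|.
Restrict δ ≤ 2. Then |s − 2| < 2 gives |s| < 4, so by the triangle inequality |s + 2| ≤ 4 + 2 = 6.
Hence |s² − 4| ≤ 6|s − 2|, which is < ε once |s − 2| < ε/6.
Take δ = min(2, ε/6). If 0 < |s − 2| < δ then both bounds hold and |s² − 4| ≤ 6|s − 2| < 6·(ε/6) = ε.

δ = min(2, ε/6)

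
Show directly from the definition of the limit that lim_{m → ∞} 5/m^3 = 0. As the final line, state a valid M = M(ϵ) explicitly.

Fix ϵ > 0. For m ≥ 1, |5/m^3 − 0| = 5/m^3.
5/m^3 < ϵ ⇔ m^3 > 5/ϵ ⇔ m > (5/ϵ)^{1/3}.
Take M = (5/ϵ)^{1/3}. Then m > M implies 5/m^3 < ϵ.

M = (5/ϵ)^{1/3}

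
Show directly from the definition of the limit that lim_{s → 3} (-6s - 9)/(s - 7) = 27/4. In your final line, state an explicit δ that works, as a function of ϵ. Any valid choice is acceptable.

δ = min(2, (8/51)ϵ)

Suppose ϵ > 0. We want δ > 0 with 0 < |s − 3| < δ ⇒ |(-6s - 9)/(s - 7) − (27/4)| < ϵ.
Combining over a common denominator, (-6s - 9)/(s - 7) − (27/4) = [(-6s - 9)·(-4) − (-27)·(s - 7)] / [(-4)·(s - 7)] = 51(s − 3) / ((-4)(s - 7)).
So |(-6s - 9)/(s - 7) − (27/4)| = 51|s − 3| / (4·|s − 7|).
Restrict δ ≤ 2. Then |s − 3| < 2 gives |s − 7| = |(s − 3) + (-4)| ≥ 4 − 2 = 2.
Hence |(-6s - 9)/(s - 7) − (27/4)| < 51|s − 3|/(4·2) = (51/8)|s − 3|, which is < ϵ once |s − 3| < (8/51)ϵ.
Take δ = min(2, (8/51)ϵ). Then 0 < |s − 3| < δ forces both bounds, so |(-6s - 9)/(s - 7) − (27/4)| < ϵ.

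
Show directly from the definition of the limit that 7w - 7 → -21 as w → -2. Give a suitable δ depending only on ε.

Fix ε > 0. We need δ > 0 so that 0 < |w + 2| < δ implies |(7w - 7) + 21| < ε.
Since (7w - 7) + 21 = 7(w + 2), we have |(7w - 7) + 21| = 7|w + 2|.
Thus it suffices that |w + 2| < ε/7.
Take δ = ε/7. If 0 < |w + 2| < δ then |(7w - 7) + 21| = 7|w + 2| < 7·(ε/7) = ε.

δ = ε/7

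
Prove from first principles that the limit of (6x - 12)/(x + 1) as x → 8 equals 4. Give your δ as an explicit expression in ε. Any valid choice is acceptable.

δ = min(9/2, (9/4)ε)

Fix ε > 0. We want δ > 0 with 0 < |x − 8| < δ ⇒ |(6x - 12)/(x + 1) − 4| < ε.
Combining over a common denominator, (6x - 12)/(x + 1) − 4 = [(6x - 12)·9 − 36·(x + 1)] / [9·(x + 1)] = 18(x − 8) / (9(x + 1)).
So |(6x - 12)/(x + 1) − 4| = 18|x − 8| / (9·|x + 1|).
Require δ ≤ 9/2, so |x + 1| ≥ |9| − |x − 8| > 9 − 9/2 = 9/2.
Hence |(6x - 12)/(x + 1) − 4| < 18|x − 8|/(9·(9/2)) = (4/9)|x − 8|, which is < ε once |x − 8| < (9/4)ε.
Take δ = min(9/2, (9/4)ε). Then 0 < |x − 8| < δ forces both bounds, so |(6x - 12)/(x + 1) − 4| < ε.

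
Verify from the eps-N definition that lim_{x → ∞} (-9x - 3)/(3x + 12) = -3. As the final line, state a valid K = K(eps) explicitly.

Fix eps > 0. We seek K > 0 such that x > K implies |(-9x - 3)/(3x + 12) + 3| < eps.
(-9x - 3)/(3x + 12) + 3 = (3(-9x - 3) − (-9)(3x + 12)) / (3(3x + 12)) = 99/(3(3x + 12)).
For x > 0 we have 3x + 12 > 3x, so |(-9x - 3)/(3x + 12) + 3| = 99/(3(3x + 12)) < 99/(3·3x) = 11/x.
Thus |(-9x - 3)/(3x + 12) + 3| < eps whenever x > 11/eps.
Take K = 11/eps. If x > K then |(-9x - 3)/(3x + 12) + 3| < 11/x < eps.

K = 11/eps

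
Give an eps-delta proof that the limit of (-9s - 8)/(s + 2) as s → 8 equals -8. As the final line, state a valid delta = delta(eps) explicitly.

Fix eps > 0. We want delta > 0 with 0 < |s − 8| < delta ⇒ |(-9s - 8)/(s + 2) + 8| < eps.
Combining over a common denominator, (-9s - 8)/(s + 2) + 8 = [(-9s - 8)·10 − (-80)·(s + 2)] / [10·(s + 2)] = -10(s − 8) / (10(s + 2)).
So |(-9s - 8)/(s + 2) + 8| = 10|s − 8| / (10·|s + 2|).
Restrict delta ≤ 5. Then |s − 8| < 5 gives |s + 2| = |(s − 8) + 10| ≥ 10 − 5 = 5.
Hence |(-9s - 8)/(s + 2) + 8| < 10|s − 8|/(10·5) = (1/5)|s − 8|, which is < eps once |s − 8| < 5eps.
Take delta = min(5, 5eps). Then 0 < |s − 8| < delta forces both bounds, so |(-9s - 8)/(s + 2) + 8| < eps.

delta = min(5, 5eps)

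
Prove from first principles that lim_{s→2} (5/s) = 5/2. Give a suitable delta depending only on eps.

Suppose eps > 0. We seek delta > 0 such that 0 < |s − 2| < delta implies |5/s − (5/2)| < eps.
|5/s − (5/2)| = 5·|2 − s|/(2·|s|) = 5|s − 2|/(2|s|).
Restrict delta ≤ 1. Then |s − 2| < 1 gives |s| > 1, so 2|s| > 2.
Then |5/s − (5/2)| < 5|s − 2|/2, which is < eps when |s − 2| < (2/5)eps.
Take delta = min(1, (2/5)eps). Then 0 < |s − 2| < delta gives both |s − 2| < 1 and |s − 2| < (2/5)eps, so |5/s − (5/2)| < eps.

delta = min(1, (2/5)eps)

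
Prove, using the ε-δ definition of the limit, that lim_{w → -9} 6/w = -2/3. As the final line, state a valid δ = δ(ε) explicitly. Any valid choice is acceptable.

δ = min(9/2, (27/4)ε)

Let ε > 0 be given. We seek δ > 0 such that 0 < |w + 9| < δ implies |6/w + 2/3| < ε.
|6/w + 2/3| = 6·|-9 − w|/(9·|w|) = 6|w + 9|/(9|w|).
Require δ ≤ 9/2 so that |w| > 9 − 9/2 = 9/2, hence 9|w| > 81/2.
Then |6/w + 2/3| < 6|w + 9|/(81/2), which is < ε when |w + 9| < (27/4)ε.
Take δ = min(9/2, (27/4)ε). Then 0 < |w + 9| < δ gives both |w + 9| < 9/2 and |w + 9| < (27/4)ε, so |6/w + 2/3| < ε.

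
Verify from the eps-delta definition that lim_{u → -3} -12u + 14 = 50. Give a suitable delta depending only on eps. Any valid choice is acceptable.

Fix eps > 0. We need delta > 0 so that 0 < |u + 3| < delta implies |(-12u + 14) − 50| < eps.
|(-12u + 14) − 50| = |-12u - 36| = 12|u + 3|.
So 12|u + 3| < eps exactly when |u + 3| < eps/12.
Choosing delta = eps/12 gives |(-12u + 14) − 50| = 12|u + 3| < eps whenever |u + 3| < delta.

delta = eps/12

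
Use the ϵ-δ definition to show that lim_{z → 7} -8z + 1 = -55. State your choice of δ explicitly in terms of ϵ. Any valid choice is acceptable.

Suppose ϵ > 0. We need δ > 0 so that 0 < |z − 7| < δ implies |(-8z + 1) + 55| < ϵ.
|(-8z + 1) + 55| = |-8z + 56| = 8|z − 7|.
Thus it suffices that |z − 7| < ϵ/8.
Take δ = ϵ/8. If 0 < |z − 7| < δ then |(-8z + 1) + 55| = 8|z − 7| < 8·(ϵ/8) = ϵ.

δ = ϵ/8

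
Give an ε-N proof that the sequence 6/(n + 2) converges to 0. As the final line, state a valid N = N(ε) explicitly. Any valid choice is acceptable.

Let ε > 0 be given. For n ≥ 1, |6/(n + 2) − 0| = 6/(n + 2) ≤ 6/n.
We need 6/n < ε, i.e. n > 6/ε.
Take N = 6/ε. If n > N then |6/(n + 2)| ≤ 6/n < ε.

N = 6/ε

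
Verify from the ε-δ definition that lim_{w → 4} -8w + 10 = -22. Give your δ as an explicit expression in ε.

Suppose ε > 0. We need δ > 0 so that 0 < |w − 4| < δ implies |(-8w + 10) + 22| < ε.
|(-8w + 10) + 22| = |-8w + 32| = 8|w − 4|.
So 8|w − 4| < ε exactly when |w − 4| < ε/8.
Choosing δ = ε/8 gives |(-8w + 10) + 22| = 8|w − 4| < ε whenever |w − 4| < δ.

δ = ε/8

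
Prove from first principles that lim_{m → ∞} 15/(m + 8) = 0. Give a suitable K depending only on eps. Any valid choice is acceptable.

K = 15/eps

Let eps > 0. For m ≥ 1, |15/(m + 8) − 0| = 15/(m + 8) ≤ 15/m.
We need 15/m < eps, i.e. m > 15/eps.
Take K = 15/eps. If m > K then |15/(m + 8)| ≤ 15/m < eps.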